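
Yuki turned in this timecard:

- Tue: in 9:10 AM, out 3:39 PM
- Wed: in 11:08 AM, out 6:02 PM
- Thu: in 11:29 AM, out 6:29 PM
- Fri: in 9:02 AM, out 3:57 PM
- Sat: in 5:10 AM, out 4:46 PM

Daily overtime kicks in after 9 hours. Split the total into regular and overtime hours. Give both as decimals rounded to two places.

Regular 36.30 hours, overtime 2.60 hours

Tue: 9:10 AM–3:39 PM = 6 h 29 min
Wed: 11:08 AM–6:02 PM = 6 h 54 min
Thu: 11:29 AM–6:29 PM = 7 h 0 min
Fri: 9:02 AM–3:57 PM = 6 h 55 min
Sat: 5:10 AM–4:46 PM = 11 h 36 min
Tue reg 6 h 29 min / OT 0 h 0 min; Wed reg 6 h 54 min / OT 0 h 0 min; Thu reg 7 h 0 min / OT 0 h 0 min; Fri reg 6 h 55 min / OT 0 h 0 min; Sat reg 9 h 0 min / OT 2 h 36 min.
Totals: regular 36 h 18 min, overtime 2 h 36 min.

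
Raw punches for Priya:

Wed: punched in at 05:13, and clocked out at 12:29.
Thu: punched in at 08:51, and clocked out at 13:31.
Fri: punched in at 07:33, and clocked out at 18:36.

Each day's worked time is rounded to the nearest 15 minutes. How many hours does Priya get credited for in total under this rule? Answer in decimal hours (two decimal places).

Wed: 05:13–12:29 = 7 h 16 min → rounds to 7 h 15 min
Thu: 08:51–13:31 = 4 h 40 min → rounds to 4 h 45 min
Fri: 07:33–18:36 = 11 h 3 min → rounds to 11 h 0 min
Total credited: 23 h 0 min.

23.00 hours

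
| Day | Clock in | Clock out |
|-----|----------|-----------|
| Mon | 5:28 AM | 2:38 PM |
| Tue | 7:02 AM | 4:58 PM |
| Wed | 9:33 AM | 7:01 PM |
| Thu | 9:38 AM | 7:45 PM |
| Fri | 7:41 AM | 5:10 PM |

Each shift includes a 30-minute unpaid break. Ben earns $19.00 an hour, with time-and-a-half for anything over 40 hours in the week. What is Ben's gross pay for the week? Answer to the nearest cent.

$921.50

Mon: 5:28 AM–2:38 PM = 9 h 10 min; less 30 min break → 8 h 40 min
Tue: 7:02 AM–4:58 PM = 9 h 56 min; less 30 min break → 9 h 26 min
Wed: 9:33 AM–7:01 PM = 9 h 28 min; less 30 min break → 8 h 58 min
Thu: 9:38 AM–7:45 PM = 10 h 7 min; less 30 min break → 9 h 37 min
Fri: 7:41 AM–5:10 PM = 9 h 29 min; less 30 min break → 8 h 59 min
Total worked: 45 h 40 min = 2740 min.
Regular 40 h 0 min = 2400 min at $19.00/h; overtime 5 h 40 min = 340 min at $28.50/h.
Pay = (2400 × $19.00 + 340 × $28.50) ÷ 60 = $921.50.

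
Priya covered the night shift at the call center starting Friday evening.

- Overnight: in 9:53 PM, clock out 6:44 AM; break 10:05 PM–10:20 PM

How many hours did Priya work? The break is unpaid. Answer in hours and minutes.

8 h 36 min

Overnight: 9:53 PM → midnight = 2 h 7 min; midnight → 6:44 AM = 6 h 44 min; span 8 h 51 min; less 15 min break → 8 h 36 min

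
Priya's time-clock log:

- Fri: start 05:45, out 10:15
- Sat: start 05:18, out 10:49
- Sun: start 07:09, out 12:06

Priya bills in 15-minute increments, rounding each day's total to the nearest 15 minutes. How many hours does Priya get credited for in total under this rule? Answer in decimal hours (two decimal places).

15.00 hours

Fri: 05:45–10:15 = 4 h 30 min → rounds to 4 h 30 min
Sat: 05:18–10:49 = 5 h 31 min → rounds to 5 h 30 min
Sun: 07:09–12:06 = 4 h 57 min → rounds to 5 h 0 min
Total credited: 15 h 0 min.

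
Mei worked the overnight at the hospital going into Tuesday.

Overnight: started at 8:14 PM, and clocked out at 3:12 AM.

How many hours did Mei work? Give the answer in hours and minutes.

Overnight: 8:14 PM → midnight = 3 h 46 min; midnight → 3:12 AM = 3 h 12 min; span 6 h 58 min

6 h 58 min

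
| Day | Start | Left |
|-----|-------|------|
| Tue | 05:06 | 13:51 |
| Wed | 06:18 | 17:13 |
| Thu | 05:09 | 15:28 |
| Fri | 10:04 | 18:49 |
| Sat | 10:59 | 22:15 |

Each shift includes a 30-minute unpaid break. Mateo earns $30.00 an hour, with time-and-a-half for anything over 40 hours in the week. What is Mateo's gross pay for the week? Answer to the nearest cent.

Tue: 05:06–13:51 = 8 h 45 min; less 30 min break → 8 h 15 min
Wed: 06:18–17:13 = 10 h 55 min; less 30 min break → 10 h 25 min
Thu: 05:09–15:28 = 10 h 19 min; less 30 min break → 9 h 49 min
Fri: 10:04–18:49 = 8 h 45 min; less 30 min break → 8 h 15 min
Sat: 10:59–22:15 = 11 h 16 min; less 30 min break → 10 h 46 min
Total worked: 47 h 30 min = 2850 min.
Regular 40 h 0 min = 2400 min at $30.00/h; overtime 7 h 30 min = 450 min at $45.00/h.
Pay = (2400 × $30.00 + 450 × $45.00) ÷ 60 = $1537.50.

$1537.50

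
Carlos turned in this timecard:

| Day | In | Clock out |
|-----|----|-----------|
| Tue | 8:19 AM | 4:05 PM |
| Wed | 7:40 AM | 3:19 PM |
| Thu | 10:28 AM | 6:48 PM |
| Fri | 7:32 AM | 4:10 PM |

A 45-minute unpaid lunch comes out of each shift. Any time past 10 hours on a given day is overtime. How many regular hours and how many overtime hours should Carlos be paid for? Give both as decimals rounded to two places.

Tue: 8:19 AM–4:05 PM = 7 h 46 min; less 45 min break → 7 h 1 min
Wed: 7:40 AM–3:19 PM = 7 h 39 min; less 45 min break → 6 h 54 min
Thu: 10:28 AM–6:48 PM = 8 h 20 min; less 45 min break → 7 h 35 min
Fri: 7:32 AM–4:10 PM = 8 h 38 min; less 45 min break → 7 h 53 min
Tue reg 7 h 1 min / OT 0 h 0 min; Wed reg 6 h 54 min / OT 0 h 0 min; Thu reg 7 h 35 min / OT 0 h 0 min; Fri reg 7 h 53 min / OT 0 h 0 min.
Totals: regular 29 h 23 min, overtime 0 h 0 min.

Regular 29.38 hours, overtime 0.00 hours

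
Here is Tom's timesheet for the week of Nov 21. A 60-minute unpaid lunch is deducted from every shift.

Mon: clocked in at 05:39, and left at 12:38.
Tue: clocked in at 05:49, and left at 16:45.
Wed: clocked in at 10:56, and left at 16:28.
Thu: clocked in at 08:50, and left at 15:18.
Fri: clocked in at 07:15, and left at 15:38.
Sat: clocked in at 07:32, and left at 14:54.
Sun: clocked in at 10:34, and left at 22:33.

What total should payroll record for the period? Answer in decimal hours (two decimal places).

Mon: 05:39–12:38 = 6 h 59 min; less 60 min break → 5 h 59 min
Tue: 05:49–16:45 = 10 h 56 min; less 60 min break → 9 h 56 min
Wed: 10:56–16:28 = 5 h 32 min; less 60 min break → 4 h 32 min
Thu: 08:50–15:18 = 6 h 28 min; less 60 min break → 5 h 28 min
Fri: 07:15–15:38 = 8 h 23 min; less 60 min break → 7 h 23 min
Sat: 07:32–14:54 = 7 h 22 min; less 60 min break → 6 h 22 min
Sun: 10:34–22:33 = 11 h 59 min; less 60 min break → 10 h 59 min
Total: 5 h 59 min + 9 h 56 min + 4 h 32 min + 5 h 28 min + 7 h 23 min + 6 h 22 min + 10 h 59 min = 50 h 39 min.

50.65 hours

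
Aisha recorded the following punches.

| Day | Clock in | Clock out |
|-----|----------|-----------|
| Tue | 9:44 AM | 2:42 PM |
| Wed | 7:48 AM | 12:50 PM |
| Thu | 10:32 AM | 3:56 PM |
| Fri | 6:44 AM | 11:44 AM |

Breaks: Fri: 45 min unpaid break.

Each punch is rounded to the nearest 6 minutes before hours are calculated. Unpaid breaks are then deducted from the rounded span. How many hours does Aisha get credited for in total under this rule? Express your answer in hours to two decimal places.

Tue: in 9:44 AM→9:42 AM, out 2:42 PM→2:42 PM; 5 h 0 min
Wed: in 7:48 AM→7:48 AM, out 12:50 PM→12:48 PM; 5 h 0 min
Thu: in 10:32 AM→10:30 AM, out 3:56 PM→3:54 PM; 5 h 24 min
Fri: in 6:44 AM→6:42 AM, out 11:44 AM→11:42 AM; 5 h 0 min − 45 min = 4 h 15 min
Total credited: 19 h 39 min.

19.65 hours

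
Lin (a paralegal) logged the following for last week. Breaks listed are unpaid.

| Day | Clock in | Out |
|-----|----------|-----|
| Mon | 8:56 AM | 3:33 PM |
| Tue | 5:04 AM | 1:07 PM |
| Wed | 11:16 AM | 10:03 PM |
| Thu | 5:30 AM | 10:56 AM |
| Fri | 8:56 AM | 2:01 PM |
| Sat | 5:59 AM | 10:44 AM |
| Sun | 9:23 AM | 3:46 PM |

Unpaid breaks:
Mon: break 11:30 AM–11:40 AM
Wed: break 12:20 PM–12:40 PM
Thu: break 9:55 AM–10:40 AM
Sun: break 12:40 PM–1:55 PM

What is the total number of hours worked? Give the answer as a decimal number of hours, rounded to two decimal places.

44.60 hours

Mon: 8:56 AM–3:33 PM = 6 h 37 min; less 10 min break → 6 h 27 min
Tue: 5:04 AM–1:07 PM = 8 h 3 min
Wed: 11:16 AM–10:03 PM = 10 h 47 min; less 20 min break → 10 h 27 min
Thu: 5:30 AM–10:56 AM = 5 h 26 min; less 45 min break → 4 h 41 min
Fri: 8:56 AM–2:01 PM = 5 h 5 min
Sat: 5:59 AM–10:44 AM = 4 h 45 min
Sun: 9:23 AM–3:46 PM = 6 h 23 min; less 75 min break → 5 h 8 min
Total: 6 h 27 min + 8 h 3 min + 10 h 27 min + 4 h 41 min + 5 h 5 min + 4 h 45 min + 5 h 8 min = 44 h 36 min.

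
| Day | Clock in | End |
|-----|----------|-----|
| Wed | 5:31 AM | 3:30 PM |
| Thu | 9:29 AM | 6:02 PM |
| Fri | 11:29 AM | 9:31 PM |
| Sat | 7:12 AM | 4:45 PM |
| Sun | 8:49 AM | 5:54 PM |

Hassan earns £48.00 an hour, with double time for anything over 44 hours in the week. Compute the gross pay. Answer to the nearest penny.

£2419.20

Wed: 5:31 AM–3:30 PM = 9 h 59 min
Thu: 9:29 AM–6:02 PM = 8 h 33 min
Fri: 11:29 AM–9:31 PM = 10 h 2 min
Sat: 7:12 AM–4:45 PM = 9 h 33 min
Sun: 8:49 AM–5:54 PM = 9 h 5 min
Total worked: 47 h 12 min = 2832 min.
Regular 44 h 0 min = 2640 min at £48.00/h; overtime 3 h 12 min = 192 min at £96.00/h.
Pay = (2640 × £48.00 + 192 × £96.00) ÷ 60 = £2419.20.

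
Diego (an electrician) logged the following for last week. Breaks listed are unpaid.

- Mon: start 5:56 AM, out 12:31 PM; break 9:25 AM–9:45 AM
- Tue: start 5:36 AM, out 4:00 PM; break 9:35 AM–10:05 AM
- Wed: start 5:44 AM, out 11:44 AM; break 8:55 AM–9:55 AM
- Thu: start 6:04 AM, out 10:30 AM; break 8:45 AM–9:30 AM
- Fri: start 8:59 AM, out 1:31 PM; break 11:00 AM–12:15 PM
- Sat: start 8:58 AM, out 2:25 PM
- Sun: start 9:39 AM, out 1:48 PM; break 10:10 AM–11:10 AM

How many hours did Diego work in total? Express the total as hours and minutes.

Mon: 5:56 AM–12:31 PM = 6 h 35 min; less 20 min break → 6 h 15 min
Tue: 5:36 AM–4:00 PM = 10 h 24 min; less 30 min break → 9 h 54 min
Wed: 5:44 AM–11:44 AM = 6 h 0 min; less 60 min break → 5 h 0 min
Thu: 6:04 AM–10:30 AM = 4 h 26 min; less 45 min break → 3 h 41 min
Fri: 8:59 AM–1:31 PM = 4 h 32 min; less 75 min break → 3 h 17 min
Sat: 8:58 AM–2:25 PM = 5 h 27 min
Sun: 9:39 AM–1:48 PM = 4 h 9 min; less 60 min break → 3 h 9 min
Total: 6 h 15 min + 9 h 54 min + 5 h 0 min + 3 h 41 min + 3 h 17 min + 5 h 27 min + 3 h 9 min = 36 h 43 min.

36 h 43 min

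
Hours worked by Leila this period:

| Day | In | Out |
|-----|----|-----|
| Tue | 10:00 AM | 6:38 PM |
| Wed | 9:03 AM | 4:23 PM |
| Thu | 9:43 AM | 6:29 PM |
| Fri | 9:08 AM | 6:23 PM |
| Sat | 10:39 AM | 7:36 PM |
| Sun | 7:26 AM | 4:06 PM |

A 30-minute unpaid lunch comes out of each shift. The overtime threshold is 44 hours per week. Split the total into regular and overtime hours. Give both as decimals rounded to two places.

Regular 44.00 hours, overtime 4.60 hours

Tue: 10:00 AM–6:38 PM = 8 h 38 min; less 30 min break → 8 h 8 min
Wed: 9:03 AM–4:23 PM = 7 h 20 min; less 30 min break → 6 h 50 min
Thu: 9:43 AM–6:29 PM = 8 h 46 min; less 30 min break → 8 h 16 min
Fri: 9:08 AM–6:23 PM = 9 h 15 min; less 30 min break → 8 h 45 min
Sat: 10:39 AM–7:36 PM = 8 h 57 min; less 30 min break → 8 h 27 min
Sun: 7:26 AM–4:06 PM = 8 h 40 min; less 30 min break → 8 h 10 min
Total worked: 48 h 36 min = 48.60 h.
Threshold 44 h → overtime 4 h 36 min, regular 44 h 0 min.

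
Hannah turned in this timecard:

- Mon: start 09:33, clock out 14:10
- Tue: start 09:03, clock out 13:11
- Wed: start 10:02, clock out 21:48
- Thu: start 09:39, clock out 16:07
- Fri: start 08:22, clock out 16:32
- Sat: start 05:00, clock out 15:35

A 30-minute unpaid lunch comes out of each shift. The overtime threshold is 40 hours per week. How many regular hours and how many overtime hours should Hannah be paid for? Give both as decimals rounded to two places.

Mon: 09:33–14:10 = 4 h 37 min; less 30 min break → 4 h 7 min
Tue: 09:03–13:11 = 4 h 8 min; less 30 min break → 3 h 38 min
Wed: 10:02–21:48 = 11 h 46 min; less 30 min break → 11 h 16 min
Thu: 09:39–16:07 = 6 h 28 min; less 30 min break → 5 h 58 min
Fri: 08:22–16:32 = 8 h 10 min; less 30 min break → 7 h 40 min
Sat: 05:00–15:35 = 10 h 35 min; less 30 min break → 10 h 5 min
Total worked: 42 h 44 min = 42.73 h.
Threshold 40 h → overtime 2 h 44 min, regular 40 h 0 min.

Regular 40.00 hours, overtime 2.73 hours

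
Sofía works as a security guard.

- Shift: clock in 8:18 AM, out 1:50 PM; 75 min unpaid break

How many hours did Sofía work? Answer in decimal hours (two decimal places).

Shift: 8:18 AM–1:50 PM = 5 h 32 min; less 75 min break → 4 h 17 min

4.28 hours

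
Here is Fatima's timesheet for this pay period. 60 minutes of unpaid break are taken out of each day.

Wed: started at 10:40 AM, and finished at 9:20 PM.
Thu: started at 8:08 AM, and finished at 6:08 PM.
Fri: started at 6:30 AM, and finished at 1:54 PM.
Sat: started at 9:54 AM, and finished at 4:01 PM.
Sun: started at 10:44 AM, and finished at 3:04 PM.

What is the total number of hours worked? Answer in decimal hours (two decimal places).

33.52 hours

Wed: 10:40 AM–9:20 PM = 10 h 40 min; less 60 min break → 9 h 40 min
Thu: 8:08 AM–6:08 PM = 10 h 0 min; less 60 min break → 9 h 0 min
Fri: 6:30 AM–1:54 PM = 7 h 24 min; less 60 min break → 6 h 24 min
Sat: 9:54 AM–4:01 PM = 6 h 7 min; less 60 min break → 5 h 7 min
Sun: 10:44 AM–3:04 PM = 4 h 20 min; less 60 min break → 3 h 20 min
Total: 9 h 40 min + 9 h 0 min + 6 h 24 min + 5 h 7 min + 3 h 20 min = 33 h 31 min.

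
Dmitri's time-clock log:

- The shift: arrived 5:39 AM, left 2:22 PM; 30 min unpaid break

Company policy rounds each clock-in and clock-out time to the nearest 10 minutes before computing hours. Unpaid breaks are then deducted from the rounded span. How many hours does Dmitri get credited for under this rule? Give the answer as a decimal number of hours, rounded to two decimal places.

8.17 hours

The shift: in 5:39 AM→5:40 AM, out 2:22 PM→2:20 PM; 8 h 40 min − 30 min = 8 h 10 min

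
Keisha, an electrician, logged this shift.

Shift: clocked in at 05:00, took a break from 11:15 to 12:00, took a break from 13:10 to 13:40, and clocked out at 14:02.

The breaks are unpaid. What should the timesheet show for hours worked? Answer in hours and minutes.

7 h 47 min

Shift: 05:00–14:02 = 9 h 2 min; less 75 min break → 7 h 47 min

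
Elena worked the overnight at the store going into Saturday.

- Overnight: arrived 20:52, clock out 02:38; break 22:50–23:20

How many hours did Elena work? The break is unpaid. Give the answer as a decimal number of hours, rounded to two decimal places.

5.27 hours

Overnight: 20:52 → midnight = 3 h 8 min; midnight → 02:38 = 2 h 38 min; span 5 h 46 min; less 30 min break → 5 h 16 min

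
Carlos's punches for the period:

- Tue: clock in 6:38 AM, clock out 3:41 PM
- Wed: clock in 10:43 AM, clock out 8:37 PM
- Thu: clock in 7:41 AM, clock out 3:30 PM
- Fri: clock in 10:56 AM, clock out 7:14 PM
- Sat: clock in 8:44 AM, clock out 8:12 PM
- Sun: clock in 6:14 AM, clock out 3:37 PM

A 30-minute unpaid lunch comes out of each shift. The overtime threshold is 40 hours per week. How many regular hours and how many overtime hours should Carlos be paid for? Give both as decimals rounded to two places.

Tue: 6:38 AM–3:41 PM = 9 h 3 min; less 30 min break → 8 h 33 min
Wed: 10:43 AM–8:37 PM = 9 h 54 min; less 30 min break → 9 h 24 min
Thu: 7:41 AM–3:30 PM = 7 h 49 min; less 30 min break → 7 h 19 min
Fri: 10:56 AM–7:14 PM = 8 h 18 min; less 30 min break → 7 h 48 min
Sat: 8:44 AM–8:12 PM = 11 h 28 min; less 30 min break → 10 h 58 min
Sun: 6:14 AM–3:37 PM = 9 h 23 min; less 30 min break → 8 h 53 min
Total worked: 52 h 55 min = 52.92 h.
Threshold 40 h → overtime 12 h 55 min, regular 40 h 0 min.

Regular 40.00 hours, overtime 12.92 hours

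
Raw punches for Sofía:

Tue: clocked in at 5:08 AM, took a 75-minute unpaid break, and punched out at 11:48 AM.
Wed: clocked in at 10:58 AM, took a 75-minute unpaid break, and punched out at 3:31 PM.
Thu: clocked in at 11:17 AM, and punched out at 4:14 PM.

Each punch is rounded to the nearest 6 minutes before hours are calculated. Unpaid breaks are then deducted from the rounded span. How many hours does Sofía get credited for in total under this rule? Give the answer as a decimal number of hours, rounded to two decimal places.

Tue: in 5:08 AM→5:06 AM, out 11:48 AM→11:48 AM; 6 h 42 min − 75 min = 5 h 27 min
Wed: in 10:58 AM→11:00 AM, out 3:31 PM→3:30 PM; 4 h 30 min − 75 min = 3 h 15 min
Thu: in 11:17 AM→11:18 AM, out 4:14 PM→4:12 PM; 4 h 54 min
Total credited: 13 h 36 min.

13.60 hours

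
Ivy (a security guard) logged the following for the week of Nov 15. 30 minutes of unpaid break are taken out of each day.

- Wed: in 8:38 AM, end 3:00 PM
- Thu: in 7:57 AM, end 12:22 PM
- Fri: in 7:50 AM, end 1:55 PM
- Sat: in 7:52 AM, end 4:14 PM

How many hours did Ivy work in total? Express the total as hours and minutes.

23 h 14 min

Wed: 8:38 AM–3:00 PM = 6 h 22 min; less 30 min break → 5 h 52 min
Thu: 7:57 AM–12:22 PM = 4 h 25 min; less 30 min break → 3 h 55 min
Fri: 7:50 AM–1:55 PM = 6 h 5 min; less 30 min break → 5 h 35 min
Sat: 7:52 AM–4:14 PM = 8 h 22 min; less 30 min break → 7 h 52 min
Total: 5 h 52 min + 3 h 55 min + 5 h 35 min + 7 h 52 min = 23 h 14 min.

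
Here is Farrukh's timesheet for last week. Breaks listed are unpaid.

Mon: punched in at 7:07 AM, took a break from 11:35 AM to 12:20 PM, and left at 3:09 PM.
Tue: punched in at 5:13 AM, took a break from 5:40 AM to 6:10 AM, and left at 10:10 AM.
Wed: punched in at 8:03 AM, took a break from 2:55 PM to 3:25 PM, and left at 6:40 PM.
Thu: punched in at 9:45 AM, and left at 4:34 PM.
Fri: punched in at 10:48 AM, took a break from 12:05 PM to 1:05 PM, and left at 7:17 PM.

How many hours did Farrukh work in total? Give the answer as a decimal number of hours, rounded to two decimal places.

Mon: 7:07 AM–3:09 PM = 8 h 2 min; less 45 min break → 7 h 17 min
Tue: 5:13 AM–10:10 AM = 4 h 57 min; less 30 min break → 4 h 27 min
Wed: 8:03 AM–6:40 PM = 10 h 37 min; less 30 min break → 10 h 7 min
Thu: 9:45 AM–4:34 PM = 6 h 49 min
Fri: 10:48 AM–7:17 PM = 8 h 29 min; less 60 min break → 7 h 29 min
Total: 7 h 17 min + 4 h 27 min + 10 h 7 min + 6 h 49 min + 7 h 29 min = 36 h 9 min.

36.15 hours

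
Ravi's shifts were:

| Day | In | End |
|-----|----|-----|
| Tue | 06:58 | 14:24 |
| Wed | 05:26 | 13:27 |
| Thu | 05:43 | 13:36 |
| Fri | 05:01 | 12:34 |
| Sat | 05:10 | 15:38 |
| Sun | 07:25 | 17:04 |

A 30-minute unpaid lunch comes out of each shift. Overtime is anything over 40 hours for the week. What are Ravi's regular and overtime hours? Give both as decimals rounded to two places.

Tue: 06:58–14:24 = 7 h 26 min; less 30 min break → 6 h 56 min
Wed: 05:26–13:27 = 8 h 1 min; less 30 min break → 7 h 31 min
Thu: 05:43–13:36 = 7 h 53 min; less 30 min break → 7 h 23 min
Fri: 05:01–12:34 = 7 h 33 min; less 30 min break → 7 h 3 min
Sat: 05:10–15:38 = 10 h 28 min; less 30 min break → 9 h 58 min
Sun: 07:25–17:04 = 9 h 39 min; less 30 min break → 9 h 9 min
Total worked: 48 h 0 min = 48.00 h.
Threshold 40 h → overtime 8 h 0 min, regular 40 h 0 min.

Regular 40.00 hours, overtime 8.00 hours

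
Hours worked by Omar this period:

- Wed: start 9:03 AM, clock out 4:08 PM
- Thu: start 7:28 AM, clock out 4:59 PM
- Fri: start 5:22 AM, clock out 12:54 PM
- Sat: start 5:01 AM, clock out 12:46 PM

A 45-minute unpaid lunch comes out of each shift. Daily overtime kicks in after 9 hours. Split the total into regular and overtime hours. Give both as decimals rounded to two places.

Regular 28.88 hours, overtime 0.00 hours

Wed: 9:03 AM–4:08 PM = 7 h 5 min; less 45 min break → 6 h 20 min
Thu: 7:28 AM–4:59 PM = 9 h 31 min; less 45 min break → 8 h 46 min
Fri: 5:22 AM–12:54 PM = 7 h 32 min; less 45 min break → 6 h 47 min
Sat: 5:01 AM–12:46 PM = 7 h 45 min; less 45 min break → 7 h 0 min
Wed reg 6 h 20 min / OT 0 h 0 min; Thu reg 8 h 46 min / OT 0 h 0 min; Fri reg 6 h 47 min / OT 0 h 0 min; Sat reg 7 h 0 min / OT 0 h 0 min.
Totals: regular 28 h 53 min, overtime 0 h 0 min.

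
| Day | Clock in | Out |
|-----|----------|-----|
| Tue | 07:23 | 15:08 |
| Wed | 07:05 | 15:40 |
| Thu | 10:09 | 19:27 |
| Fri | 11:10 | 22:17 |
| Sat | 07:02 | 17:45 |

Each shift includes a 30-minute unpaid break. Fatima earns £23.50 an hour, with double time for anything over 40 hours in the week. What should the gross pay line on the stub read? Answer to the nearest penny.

Tue: 07:23–15:08 = 7 h 45 min; less 30 min break → 7 h 15 min
Wed: 07:05–15:40 = 8 h 35 min; less 30 min break → 8 h 5 min
Thu: 10:09–19:27 = 9 h 18 min; less 30 min break → 8 h 48 min
Fri: 11:10–22:17 = 11 h 7 min; less 30 min break → 10 h 37 min
Sat: 07:02–17:45 = 10 h 43 min; less 30 min break → 10 h 13 min
Total worked: 44 h 58 min = 2698 min.
Regular 40 h 0 min = 2400 min at £23.50/h; overtime 4 h 58 min = 298 min at £47.00/h.
Pay = (2400 × £23.50 + 298 × £47.00) ÷ 60 = £1173.43.

£1173.43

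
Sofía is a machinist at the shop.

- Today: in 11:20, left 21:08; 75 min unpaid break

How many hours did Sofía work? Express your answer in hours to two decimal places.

Today: 11:20–21:08 = 9 h 48 min; less 75 min break → 8 h 33 min

8.55 hours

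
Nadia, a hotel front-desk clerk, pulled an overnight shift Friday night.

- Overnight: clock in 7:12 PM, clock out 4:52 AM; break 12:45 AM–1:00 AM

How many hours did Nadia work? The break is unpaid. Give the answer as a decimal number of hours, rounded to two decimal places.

9.42 hours

Overnight: 7:12 PM → midnight = 4 h 48 min; midnight → 4:52 AM = 4 h 52 min; span 9 h 40 min; less 15 min break → 9 h 25 min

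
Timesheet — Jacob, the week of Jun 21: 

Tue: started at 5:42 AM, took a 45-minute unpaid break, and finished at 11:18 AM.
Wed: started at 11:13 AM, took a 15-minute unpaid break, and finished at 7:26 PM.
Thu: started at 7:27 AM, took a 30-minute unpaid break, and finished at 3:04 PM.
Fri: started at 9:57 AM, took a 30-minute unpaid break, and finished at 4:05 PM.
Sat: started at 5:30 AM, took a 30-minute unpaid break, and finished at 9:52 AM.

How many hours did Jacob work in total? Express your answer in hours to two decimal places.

Tue: 5:42 AM–11:18 AM = 5 h 36 min; less 45 min break → 4 h 51 min
Wed: 11:13 AM–7:26 PM = 8 h 13 min; less 15 min break → 7 h 58 min
Thu: 7:27 AM–3:04 PM = 7 h 37 min; less 30 min break → 7 h 7 min
Fri: 9:57 AM–4:05 PM = 6 h 8 min; less 30 min break → 5 h 38 min
Sat: 5:30 AM–9:52 AM = 4 h 22 min; less 30 min break → 3 h 52 min
Total: 4 h 51 min + 7 h 58 min + 7 h 7 min + 5 h 38 min + 3 h 52 min = 29 h 26 min.

29.43 hours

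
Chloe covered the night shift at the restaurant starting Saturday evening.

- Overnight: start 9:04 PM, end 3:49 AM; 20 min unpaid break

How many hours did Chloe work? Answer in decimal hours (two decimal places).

6.42 hours

Overnight: 9:04 PM → midnight = 2 h 56 min; midnight → 3:49 AM = 3 h 49 min; span 6 h 45 min; less 20 min break → 6 h 25 min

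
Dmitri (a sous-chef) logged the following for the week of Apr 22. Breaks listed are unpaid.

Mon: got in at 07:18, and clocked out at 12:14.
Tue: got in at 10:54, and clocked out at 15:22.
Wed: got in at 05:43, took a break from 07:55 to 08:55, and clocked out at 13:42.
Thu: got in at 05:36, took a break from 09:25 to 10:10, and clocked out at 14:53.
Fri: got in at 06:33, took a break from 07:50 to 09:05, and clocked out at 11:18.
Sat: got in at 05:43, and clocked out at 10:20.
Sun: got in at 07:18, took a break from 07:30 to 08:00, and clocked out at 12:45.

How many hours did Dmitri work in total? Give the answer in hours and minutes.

37 h 59 min

Mon: 07:18–12:14 = 4 h 56 min
Tue: 10:54–15:22 = 4 h 28 min
Wed: 05:43–13:42 = 7 h 59 min; less 60 min break → 6 h 59 min
Thu: 05:36–14:53 = 9 h 17 min; less 45 min break → 8 h 32 min
Fri: 06:33–11:18 = 4 h 45 min; less 75 min break → 3 h 30 min
Sat: 05:43–10:20 = 4 h 37 min
Sun: 07:18–12:45 = 5 h 27 min; less 30 min break → 4 h 57 min
Total: 4 h 56 min + 4 h 28 min + 6 h 59 min + 8 h 32 min + 3 h 30 min + 4 h 37 min + 4 h 57 min = 37 h 59 min.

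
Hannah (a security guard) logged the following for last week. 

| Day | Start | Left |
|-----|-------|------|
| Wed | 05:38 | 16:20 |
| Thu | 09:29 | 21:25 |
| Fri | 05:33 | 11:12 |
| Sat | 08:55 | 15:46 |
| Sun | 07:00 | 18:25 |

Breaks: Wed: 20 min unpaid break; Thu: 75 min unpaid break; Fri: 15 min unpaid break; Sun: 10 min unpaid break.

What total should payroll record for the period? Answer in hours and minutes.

Wed: 05:38–16:20 = 10 h 42 min; less 20 min break → 10 h 22 min
Thu: 09:29–21:25 = 11 h 56 min; less 75 min break → 10 h 41 min
Fri: 05:33–11:12 = 5 h 39 min; less 15 min break → 5 h 24 min
Sat: 08:55–15:46 = 6 h 51 min
Sun: 07:00–18:25 = 11 h 25 min; less 10 min break → 11 h 15 min
Total: 10 h 22 min + 10 h 41 min + 5 h 24 min + 6 h 51 min + 11 h 15 min = 44 h 33 min.

44 h 33 min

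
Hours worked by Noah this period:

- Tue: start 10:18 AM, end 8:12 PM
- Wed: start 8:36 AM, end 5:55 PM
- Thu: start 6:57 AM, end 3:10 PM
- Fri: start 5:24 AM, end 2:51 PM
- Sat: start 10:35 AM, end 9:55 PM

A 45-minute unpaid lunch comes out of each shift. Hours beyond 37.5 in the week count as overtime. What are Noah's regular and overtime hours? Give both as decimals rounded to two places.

Regular 37.50 hours, overtime 6.97 hours

Tue: 10:18 AM–8:12 PM = 9 h 54 min; less 45 min break → 9 h 9 min
Wed: 8:36 AM–5:55 PM = 9 h 19 min; less 45 min break → 8 h 34 min
Thu: 6:57 AM–3:10 PM = 8 h 13 min; less 45 min break → 7 h 28 min
Fri: 5:24 AM–2:51 PM = 9 h 27 min; less 45 min break → 8 h 42 min
Sat: 10:35 AM–9:55 PM = 11 h 20 min; less 45 min break → 10 h 35 min
Total worked: 44 h 28 min = 44.47 h.
Threshold 37.5 h → overtime 6 h 58 min, regular 37 h 30 min.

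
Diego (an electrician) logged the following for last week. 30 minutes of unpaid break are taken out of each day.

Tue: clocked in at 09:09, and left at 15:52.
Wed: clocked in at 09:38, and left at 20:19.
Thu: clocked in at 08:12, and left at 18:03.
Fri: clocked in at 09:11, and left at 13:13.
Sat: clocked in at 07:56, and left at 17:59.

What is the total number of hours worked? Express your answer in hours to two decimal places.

38.83 hours

Tue: 09:09–15:52 = 6 h 43 min; less 30 min break → 6 h 13 min
Wed: 09:38–20:19 = 10 h 41 min; less 30 min break → 10 h 11 min
Thu: 08:12–18:03 = 9 h 51 min; less 30 min break → 9 h 21 min
Fri: 09:11–13:13 = 4 h 2 min; less 30 min break → 3 h 32 min
Sat: 07:56–17:59 = 10 h 3 min; less 30 min break → 9 h 33 min
Total: 6 h 13 min + 10 h 11 min + 9 h 21 min + 3 h 32 min + 9 h 33 min = 38 h 50 min.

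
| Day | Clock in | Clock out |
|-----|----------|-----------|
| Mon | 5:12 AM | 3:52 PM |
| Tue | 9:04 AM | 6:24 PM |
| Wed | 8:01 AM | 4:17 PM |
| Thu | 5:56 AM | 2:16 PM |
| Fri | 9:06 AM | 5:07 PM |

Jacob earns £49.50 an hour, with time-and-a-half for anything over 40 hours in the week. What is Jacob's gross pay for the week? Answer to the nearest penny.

£2322.79

Mon: 5:12 AM–3:52 PM = 10 h 40 min
Tue: 9:04 AM–6:24 PM = 9 h 20 min
Wed: 8:01 AM–4:17 PM = 8 h 16 min
Thu: 5:56 AM–2:16 PM = 8 h 20 min
Fri: 9:06 AM–5:07 PM = 8 h 1 min
Total worked: 44 h 37 min = 2677 min.
Regular 40 h 0 min = 2400 min at £49.50/h; overtime 4 h 37 min = 277 min at £74.25/h.
Pay = (2400 × £49.50 + 277 × £74.25) ÷ 60 = £2322.79.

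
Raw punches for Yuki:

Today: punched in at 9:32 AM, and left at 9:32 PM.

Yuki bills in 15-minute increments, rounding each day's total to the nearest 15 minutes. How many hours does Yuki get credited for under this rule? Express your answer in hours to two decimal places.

Today: 9:32 AM–9:32 PM = 12 h 0 min → rounds to 12 h 0 min

12.00 hours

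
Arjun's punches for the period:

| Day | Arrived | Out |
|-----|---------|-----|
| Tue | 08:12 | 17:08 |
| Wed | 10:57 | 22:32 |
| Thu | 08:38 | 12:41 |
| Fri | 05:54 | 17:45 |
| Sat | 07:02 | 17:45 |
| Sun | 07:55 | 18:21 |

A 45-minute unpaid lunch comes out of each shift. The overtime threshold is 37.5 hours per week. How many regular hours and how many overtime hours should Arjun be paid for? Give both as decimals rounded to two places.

Tue: 08:12–17:08 = 8 h 56 min; less 45 min break → 8 h 11 min
Wed: 10:57–22:32 = 11 h 35 min; less 45 min break → 10 h 50 min
Thu: 08:38–12:41 = 4 h 3 min; less 45 min break → 3 h 18 min
Fri: 05:54–17:45 = 11 h 51 min; less 45 min break → 11 h 6 min
Sat: 07:02–17:45 = 10 h 43 min; less 45 min break → 9 h 58 min
Sun: 07:55–18:21 = 10 h 26 min; less 45 min break → 9 h 41 min
Total worked: 53 h 4 min = 53.07 h.
Threshold 37.5 h → overtime 15 h 34 min, regular 37 h 30 min.

Regular 37.50 hours, overtime 15.57 hours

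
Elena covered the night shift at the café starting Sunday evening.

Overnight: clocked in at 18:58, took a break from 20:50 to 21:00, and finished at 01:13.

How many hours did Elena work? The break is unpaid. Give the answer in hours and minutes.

Overnight: 18:58 → midnight = 5 h 2 min; midnight → 01:13 = 1 h 13 min; span 6 h 15 min; less 10 min break → 6 h 5 min

6 h 5 min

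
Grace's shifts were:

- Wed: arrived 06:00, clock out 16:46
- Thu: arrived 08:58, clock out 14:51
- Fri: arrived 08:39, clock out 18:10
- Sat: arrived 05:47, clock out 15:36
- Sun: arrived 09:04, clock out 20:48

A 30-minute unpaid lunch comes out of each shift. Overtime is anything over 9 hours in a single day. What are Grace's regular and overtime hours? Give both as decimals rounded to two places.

Regular 41.38 hours, overtime 3.83 hours

Wed: 06:00–16:46 = 10 h 46 min; less 30 min break → 10 h 16 min
Thu: 08:58–14:51 = 5 h 53 min; less 30 min break → 5 h 23 min
Fri: 08:39–18:10 = 9 h 31 min; less 30 min break → 9 h 1 min
Sat: 05:47–15:36 = 9 h 49 min; less 30 min break → 9 h 19 min
Sun: 09:04–20:48 = 11 h 44 min; less 30 min break → 11 h 14 min
Wed reg 9 h 0 min / OT 1 h 16 min; Thu reg 5 h 23 min / OT 0 h 0 min; Fri reg 9 h 0 min / OT 0 h 1 min; Sat reg 9 h 0 min / OT 0 h 19 min; Sun reg 9 h 0 min / OT 2 h 14 min.
Totals: regular 41 h 23 min, overtime 3 h 50 min.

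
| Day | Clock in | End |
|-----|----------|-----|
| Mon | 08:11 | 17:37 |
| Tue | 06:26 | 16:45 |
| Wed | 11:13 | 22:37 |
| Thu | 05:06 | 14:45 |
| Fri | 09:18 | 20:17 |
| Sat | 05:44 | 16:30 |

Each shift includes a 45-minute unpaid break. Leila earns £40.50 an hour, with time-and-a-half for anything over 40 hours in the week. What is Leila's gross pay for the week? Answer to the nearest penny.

£2716.54

Mon: 08:11–17:37 = 9 h 26 min; less 45 min break → 8 h 41 min
Tue: 06:26–16:45 = 10 h 19 min; less 45 min break → 9 h 34 min
Wed: 11:13–22:37 = 11 h 24 min; less 45 min break → 10 h 39 min
Thu: 05:06–14:45 = 9 h 39 min; less 45 min break → 8 h 54 min
Fri: 09:18–20:17 = 10 h 59 min; less 45 min break → 10 h 14 min
Sat: 05:44–16:30 = 10 h 46 min; less 45 min break → 10 h 1 min
Total worked: 58 h 3 min = 3483 min.
Regular 40 h 0 min = 2400 min at £40.50/h; overtime 18 h 3 min = 1083 min at £60.75/h.
Pay = (2400 × £40.50 + 1083 × £60.75) ÷ 60 = £2716.54.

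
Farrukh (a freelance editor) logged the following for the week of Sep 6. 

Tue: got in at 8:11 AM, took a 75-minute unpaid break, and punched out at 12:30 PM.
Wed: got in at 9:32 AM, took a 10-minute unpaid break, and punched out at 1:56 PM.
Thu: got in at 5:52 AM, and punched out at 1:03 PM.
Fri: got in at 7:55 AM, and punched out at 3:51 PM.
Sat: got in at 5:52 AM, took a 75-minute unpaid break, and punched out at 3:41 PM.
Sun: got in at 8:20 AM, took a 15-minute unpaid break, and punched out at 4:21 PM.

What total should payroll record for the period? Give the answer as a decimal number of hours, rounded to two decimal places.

38.75 hours

Tue: 8:11 AM–12:30 PM = 4 h 19 min; less 75 min break → 3 h 4 min
Wed: 9:32 AM–1:56 PM = 4 h 24 min; less 10 min break → 4 h 14 min
Thu: 5:52 AM–1:03 PM = 7 h 11 min
Fri: 7:55 AM–3:51 PM = 7 h 56 min
Sat: 5:52 AM–3:41 PM = 9 h 49 min; less 75 min break → 8 h 34 min
Sun: 8:20 AM–4:21 PM = 8 h 1 min; less 15 min break → 7 h 46 min
Total: 3 h 4 min + 4 h 14 min + 7 h 11 min + 7 h 56 min + 8 h 34 min + 7 h 46 min = 38 h 45 min.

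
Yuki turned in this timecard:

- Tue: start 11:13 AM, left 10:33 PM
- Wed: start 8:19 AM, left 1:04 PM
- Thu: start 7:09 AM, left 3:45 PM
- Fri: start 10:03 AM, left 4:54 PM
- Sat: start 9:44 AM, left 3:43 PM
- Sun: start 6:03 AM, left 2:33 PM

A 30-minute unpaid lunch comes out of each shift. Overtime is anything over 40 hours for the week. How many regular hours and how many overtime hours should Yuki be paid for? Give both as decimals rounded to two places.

Regular 40.00 hours, overtime 3.02 hours

Tue: 11:13 AM–10:33 PM = 11 h 20 min; less 30 min break → 10 h 50 min
Wed: 8:19 AM–1:04 PM = 4 h 45 min; less 30 min break → 4 h 15 min
Thu: 7:09 AM–3:45 PM = 8 h 36 min; less 30 min break → 8 h 6 min
Fri: 10:03 AM–4:54 PM = 6 h 51 min; less 30 min break → 6 h 21 min
Sat: 9:44 AM–3:43 PM = 5 h 59 min; less 30 min break → 5 h 29 min
Sun: 6:03 AM–2:33 PM = 8 h 30 min; less 30 min break → 8 h 0 min
Total worked: 43 h 1 min = 43.02 h.
Threshold 40 h → overtime 3 h 1 min, regular 40 h 0 min.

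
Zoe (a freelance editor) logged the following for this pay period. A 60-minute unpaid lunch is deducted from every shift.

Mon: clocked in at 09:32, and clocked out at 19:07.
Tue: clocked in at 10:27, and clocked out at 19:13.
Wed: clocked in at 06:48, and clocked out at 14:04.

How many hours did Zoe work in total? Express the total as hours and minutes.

22 h 37 min

Mon: 09:32–19:07 = 9 h 35 min; less 60 min break → 8 h 35 min
Tue: 10:27–19:13 = 8 h 46 min; less 60 min break → 7 h 46 min
Wed: 06:48–14:04 = 7 h 16 min; less 60 min break → 6 h 16 min
Total: 8 h 35 min + 7 h 46 min + 6 h 16 min = 22 h 37 min.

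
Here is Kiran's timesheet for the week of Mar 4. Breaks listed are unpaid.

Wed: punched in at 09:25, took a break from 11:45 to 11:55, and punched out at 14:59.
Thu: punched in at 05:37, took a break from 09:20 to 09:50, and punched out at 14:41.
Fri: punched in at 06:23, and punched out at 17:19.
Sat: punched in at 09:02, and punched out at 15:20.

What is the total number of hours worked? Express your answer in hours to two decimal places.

Wed: 09:25–14:59 = 5 h 34 min; less 10 min break → 5 h 24 min
Thu: 05:37–14:41 = 9 h 4 min; less 30 min break → 8 h 34 min
Fri: 06:23–17:19 = 10 h 56 min
Sat: 09:02–15:20 = 6 h 18 min
Total: 5 h 24 min + 8 h 34 min + 10 h 56 min + 6 h 18 min = 31 h 12 min.

31.20 hours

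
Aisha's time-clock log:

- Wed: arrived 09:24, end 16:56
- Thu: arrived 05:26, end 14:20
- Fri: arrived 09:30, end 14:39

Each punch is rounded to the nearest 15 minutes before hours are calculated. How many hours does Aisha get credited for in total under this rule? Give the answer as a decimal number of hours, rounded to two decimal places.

21.50 hours

Wed: in 09:24→09:30, out 16:56→17:00; 7 h 30 min
Thu: in 05:26→05:30, out 14:20→14:15; 8 h 45 min
Fri: in 09:30→09:30, out 14:39→14:45; 5 h 15 min
Total credited: 21 h 30 min.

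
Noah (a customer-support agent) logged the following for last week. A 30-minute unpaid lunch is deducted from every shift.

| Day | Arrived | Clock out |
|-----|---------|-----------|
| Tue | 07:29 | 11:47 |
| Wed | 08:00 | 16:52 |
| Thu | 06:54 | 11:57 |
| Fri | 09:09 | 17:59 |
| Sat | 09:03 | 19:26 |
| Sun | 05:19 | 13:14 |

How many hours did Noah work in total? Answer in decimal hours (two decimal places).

42.35 hours

Tue: 07:29–11:47 = 4 h 18 min; less 30 min break → 3 h 48 min
Wed: 08:00–16:52 = 8 h 52 min; less 30 min break → 8 h 22 min
Thu: 06:54–11:57 = 5 h 3 min; less 30 min break → 4 h 33 min
Fri: 09:09–17:59 = 8 h 50 min; less 30 min break → 8 h 20 min
Sat: 09:03–19:26 = 10 h 23 min; less 30 min break → 9 h 53 min
Sun: 05:19–13:14 = 7 h 55 min; less 30 min break → 7 h 25 min
Total: 3 h 48 min + 8 h 22 min + 4 h 33 min + 8 h 20 min + 9 h 53 min + 7 h 25 min = 42 h 21 min.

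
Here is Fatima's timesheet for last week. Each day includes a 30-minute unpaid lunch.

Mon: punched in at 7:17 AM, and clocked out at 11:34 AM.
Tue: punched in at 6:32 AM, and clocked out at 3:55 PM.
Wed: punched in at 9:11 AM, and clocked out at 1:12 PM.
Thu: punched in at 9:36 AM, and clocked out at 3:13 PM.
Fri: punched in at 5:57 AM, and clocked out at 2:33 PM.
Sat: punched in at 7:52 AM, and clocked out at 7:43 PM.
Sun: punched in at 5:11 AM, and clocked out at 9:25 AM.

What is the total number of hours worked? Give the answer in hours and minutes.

Mon: 7:17 AM–11:34 AM = 4 h 17 min; less 30 min break → 3 h 47 min
Tue: 6:32 AM–3:55 PM = 9 h 23 min; less 30 min break → 8 h 53 min
Wed: 9:11 AM–1:12 PM = 4 h 1 min; less 30 min break → 3 h 31 min
Thu: 9:36 AM–3:13 PM = 5 h 37 min; less 30 min break → 5 h 7 min
Fri: 5:57 AM–2:33 PM = 8 h 36 min; less 30 min break → 8 h 6 min
Sat: 7:52 AM–7:43 PM = 11 h 51 min; less 30 min break → 11 h 21 min
Sun: 5:11 AM–9:25 AM = 4 h 14 min; less 30 min break → 3 h 44 min
Total: 3 h 47 min + 8 h 53 min + 3 h 31 min + 5 h 7 min + 8 h 6 min + 11 h 21 min + 3 h 44 min = 44 h 29 min.

44 h 29 min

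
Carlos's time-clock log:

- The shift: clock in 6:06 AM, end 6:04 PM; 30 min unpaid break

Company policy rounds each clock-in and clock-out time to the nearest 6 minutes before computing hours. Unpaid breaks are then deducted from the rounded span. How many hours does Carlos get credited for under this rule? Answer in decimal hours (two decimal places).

11.50 hours

The shift: in 6:06 AM→6:06 AM, out 6:04 PM→6:06 PM; 12 h 0 min − 30 min = 11 h 30 min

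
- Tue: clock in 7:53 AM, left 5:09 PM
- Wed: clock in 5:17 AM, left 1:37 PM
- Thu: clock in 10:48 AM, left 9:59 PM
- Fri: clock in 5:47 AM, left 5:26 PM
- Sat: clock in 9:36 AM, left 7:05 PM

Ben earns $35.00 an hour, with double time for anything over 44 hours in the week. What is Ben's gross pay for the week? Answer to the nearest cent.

$1954.17

Tue: 7:53 AM–5:09 PM = 9 h 16 min
Wed: 5:17 AM–1:37 PM = 8 h 20 min
Thu: 10:48 AM–9:59 PM = 11 h 11 min
Fri: 5:47 AM–5:26 PM = 11 h 39 min
Sat: 9:36 AM–7:05 PM = 9 h 29 min
Total worked: 49 h 55 min = 2995 min.
Regular 44 h 0 min = 2640 min at $35.00/h; overtime 5 h 55 min = 355 min at $70.00/h.
Pay = (2640 × $35.00 + 355 × $70.00) ÷ 60 = $1954.17.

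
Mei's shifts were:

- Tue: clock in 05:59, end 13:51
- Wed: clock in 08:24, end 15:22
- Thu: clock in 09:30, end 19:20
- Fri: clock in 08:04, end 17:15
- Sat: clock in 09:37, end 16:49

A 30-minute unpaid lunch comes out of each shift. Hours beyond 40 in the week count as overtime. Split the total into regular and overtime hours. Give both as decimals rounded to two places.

Regular 38.55 hours, overtime 0.00 hours

Tue: 05:59–13:51 = 7 h 52 min; less 30 min break → 7 h 22 min
Wed: 08:24–15:22 = 6 h 58 min; less 30 min break → 6 h 28 min
Thu: 09:30–19:20 = 9 h 50 min; less 30 min break → 9 h 20 min
Fri: 08:04–17:15 = 9 h 11 min; less 30 min break → 8 h 41 min
Sat: 09:37–16:49 = 7 h 12 min; less 30 min break → 6 h 42 min
Total worked: 38 h 33 min = 38.55 h.
Threshold 40 h → overtime 0 h 0 min, regular 38 h 33 min.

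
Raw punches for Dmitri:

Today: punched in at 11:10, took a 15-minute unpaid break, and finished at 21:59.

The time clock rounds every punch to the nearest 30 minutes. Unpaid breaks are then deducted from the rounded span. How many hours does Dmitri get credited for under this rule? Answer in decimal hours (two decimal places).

10.75 hours

Today: in 11:10→11:00, out 21:59→22:00; 11 h 0 min − 15 min = 10 h 45 min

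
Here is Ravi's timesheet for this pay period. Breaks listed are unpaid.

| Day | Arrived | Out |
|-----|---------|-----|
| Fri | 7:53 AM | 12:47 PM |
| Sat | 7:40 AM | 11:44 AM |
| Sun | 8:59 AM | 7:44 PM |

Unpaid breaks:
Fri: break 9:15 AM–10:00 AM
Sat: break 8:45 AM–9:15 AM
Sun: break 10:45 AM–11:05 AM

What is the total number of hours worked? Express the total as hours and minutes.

18 h 8 min

Fri: 7:53 AM–12:47 PM = 4 h 54 min; less 45 min break → 4 h 9 min
Sat: 7:40 AM–11:44 AM = 4 h 4 min; less 30 min break → 3 h 34 min
Sun: 8:59 AM–7:44 PM = 10 h 45 min; less 20 min break → 10 h 25 min
Total: 4 h 9 min + 3 h 34 min + 10 h 25 min = 18 h 8 min.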